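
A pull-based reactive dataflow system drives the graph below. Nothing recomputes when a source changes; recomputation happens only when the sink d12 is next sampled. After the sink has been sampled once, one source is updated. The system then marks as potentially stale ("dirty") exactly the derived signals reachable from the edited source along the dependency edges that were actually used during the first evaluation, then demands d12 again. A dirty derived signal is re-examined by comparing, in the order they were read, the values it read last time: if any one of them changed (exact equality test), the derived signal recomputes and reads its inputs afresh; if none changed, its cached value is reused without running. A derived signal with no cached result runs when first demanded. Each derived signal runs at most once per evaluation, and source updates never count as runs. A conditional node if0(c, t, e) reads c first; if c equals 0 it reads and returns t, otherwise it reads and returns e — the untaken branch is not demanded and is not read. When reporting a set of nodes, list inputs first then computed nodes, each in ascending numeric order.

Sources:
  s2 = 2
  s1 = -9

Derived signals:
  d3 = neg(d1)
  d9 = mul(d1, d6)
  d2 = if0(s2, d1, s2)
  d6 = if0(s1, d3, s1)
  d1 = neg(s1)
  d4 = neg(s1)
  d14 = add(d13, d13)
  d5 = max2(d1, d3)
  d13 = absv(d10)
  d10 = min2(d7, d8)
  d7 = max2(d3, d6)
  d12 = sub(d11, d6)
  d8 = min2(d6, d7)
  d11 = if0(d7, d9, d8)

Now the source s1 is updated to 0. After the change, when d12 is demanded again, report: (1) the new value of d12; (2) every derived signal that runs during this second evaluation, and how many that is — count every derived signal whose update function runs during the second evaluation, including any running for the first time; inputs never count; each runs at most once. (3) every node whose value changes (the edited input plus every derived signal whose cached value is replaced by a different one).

New value of d12: 0.
Derived signals that run: d1, d3, d6, d7, d9, d11, d12 — 7 in total.
Values that change: s1, d1, d3, d6, d7, d11.
Key observation: a condition flipped, so demand moved to the other branch — d8 is never re-examined.

First evaluation (everything demanded from the output):
  d1 = neg(-9) = 9
  d3 = neg(9) = -9
  d6 = if0(s1=-9 -> else branch s1) = -9
  d7 = max2(-9, -9) = -9
  d8 = min2(-9, -9) = -9
  d11 = if0(d7=-9 -> else branch d8) = -9
  d12 = sub(-9, -9) = 0

Propagation after the edit:
  d1: runs — s1 -9->0; result 0.
  d3: runs — d1 9->0; result 0.
  d6: runs — s1 -9->0; s1 -9->0; result 0.
  d7: runs — d3 -9->0; d6 -9->0; result 0.
  d8: marked dirty but never re-examined — demand shifted away from it.
  d9: demanded for the first time — runs, produces 0.
  d11: runs — d7 -9->0; result 0.
  d12: runs — d11 -9->0; d6 -9->0; result 0 (same value as before).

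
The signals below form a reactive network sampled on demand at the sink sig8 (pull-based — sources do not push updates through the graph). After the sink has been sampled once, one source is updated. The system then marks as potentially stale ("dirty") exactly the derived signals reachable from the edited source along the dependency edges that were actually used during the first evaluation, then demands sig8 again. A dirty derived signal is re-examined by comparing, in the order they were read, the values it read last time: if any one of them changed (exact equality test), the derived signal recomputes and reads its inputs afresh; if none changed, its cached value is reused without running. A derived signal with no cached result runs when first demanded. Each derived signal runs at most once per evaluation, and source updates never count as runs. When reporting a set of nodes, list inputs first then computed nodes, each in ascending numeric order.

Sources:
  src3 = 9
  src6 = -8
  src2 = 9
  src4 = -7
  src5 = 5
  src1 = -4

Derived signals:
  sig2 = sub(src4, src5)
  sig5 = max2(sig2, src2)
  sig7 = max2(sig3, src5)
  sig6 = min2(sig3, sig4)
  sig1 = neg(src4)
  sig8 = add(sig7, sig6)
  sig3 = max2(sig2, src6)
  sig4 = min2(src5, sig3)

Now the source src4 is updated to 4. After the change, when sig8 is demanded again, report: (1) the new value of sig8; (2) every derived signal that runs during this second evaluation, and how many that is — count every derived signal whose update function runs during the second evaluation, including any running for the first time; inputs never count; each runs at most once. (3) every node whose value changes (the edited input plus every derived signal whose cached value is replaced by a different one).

Initial pass — values computed on the first demand:
  sig2 = sub(-7, 5) = -12
  sig3 = max2(-12, -8) = -8
  sig4 = min2(5, -8) = -8
  sig6 = min2(-8, -8) = -8
  sig7 = max2(-8, 5) = 5
  sig8 = add(5, -8) = -3

Second demand — change propagation:
  sig2: re-runs because src4 -7->4; new result -1.
  sig3: re-runs because sig2 -12->-1; new result -1.
  sig4: re-runs because sig3 -8->-1; new result -1.
  sig6: re-runs because sig3 -8->-1; sig4 -8->-1; new result -1.
  sig7: re-runs because sig3 -8->-1; new result 5 (unchanged).
  sig8: re-runs because sig6 -8->-1; new result 4.

sig8 now evaluates to 4.
Run set: sig2, sig3, sig4, sig6, sig7, sig8 (6 run).
Changed values: src4, sig2, sig3, sig4, sig6, sig8.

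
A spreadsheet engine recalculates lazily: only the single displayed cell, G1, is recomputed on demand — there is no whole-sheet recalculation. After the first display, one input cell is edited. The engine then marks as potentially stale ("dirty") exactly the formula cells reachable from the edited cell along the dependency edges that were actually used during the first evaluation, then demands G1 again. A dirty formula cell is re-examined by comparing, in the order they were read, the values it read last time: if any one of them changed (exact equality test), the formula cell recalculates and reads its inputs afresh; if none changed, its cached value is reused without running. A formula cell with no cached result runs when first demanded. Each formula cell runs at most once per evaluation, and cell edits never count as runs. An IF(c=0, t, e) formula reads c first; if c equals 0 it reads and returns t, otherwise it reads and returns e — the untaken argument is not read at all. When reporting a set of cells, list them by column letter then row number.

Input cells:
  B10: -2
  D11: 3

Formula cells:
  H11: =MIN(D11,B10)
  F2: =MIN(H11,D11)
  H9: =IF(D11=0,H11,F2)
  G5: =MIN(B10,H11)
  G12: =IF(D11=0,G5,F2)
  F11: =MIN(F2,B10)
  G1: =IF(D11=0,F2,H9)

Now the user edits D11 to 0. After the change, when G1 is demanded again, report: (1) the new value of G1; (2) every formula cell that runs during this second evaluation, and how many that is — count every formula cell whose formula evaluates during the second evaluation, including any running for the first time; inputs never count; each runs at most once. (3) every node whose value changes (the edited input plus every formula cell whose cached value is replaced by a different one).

First evaluation (everything demanded from the output):
  H11 = MIN(3, -2) = -2
  F2 = MIN(-2, 3) = -2
  H9 = IF(D11=0: D11=3 -> else branch F2) = -2
  G1 = IF(D11=0: D11=3 -> else branch H9) = -2

Propagation after the edit:
  H11: runs — D11 3->0; result -2 (same value as before).
  F2: runs — D11 3->0; result -2 (same value as before).
  H9: marked dirty but never re-examined — demand shifted away from it.
  G1: runs — D11 3->0; result -2 (same value as before).

Key observation: a condition flipped, so demand moved to the other branch — H9 is never re-examined.

New value of G1: -2.
Formula cells that run: F2, G1, H11 — 3 in total.
Values that change: D11.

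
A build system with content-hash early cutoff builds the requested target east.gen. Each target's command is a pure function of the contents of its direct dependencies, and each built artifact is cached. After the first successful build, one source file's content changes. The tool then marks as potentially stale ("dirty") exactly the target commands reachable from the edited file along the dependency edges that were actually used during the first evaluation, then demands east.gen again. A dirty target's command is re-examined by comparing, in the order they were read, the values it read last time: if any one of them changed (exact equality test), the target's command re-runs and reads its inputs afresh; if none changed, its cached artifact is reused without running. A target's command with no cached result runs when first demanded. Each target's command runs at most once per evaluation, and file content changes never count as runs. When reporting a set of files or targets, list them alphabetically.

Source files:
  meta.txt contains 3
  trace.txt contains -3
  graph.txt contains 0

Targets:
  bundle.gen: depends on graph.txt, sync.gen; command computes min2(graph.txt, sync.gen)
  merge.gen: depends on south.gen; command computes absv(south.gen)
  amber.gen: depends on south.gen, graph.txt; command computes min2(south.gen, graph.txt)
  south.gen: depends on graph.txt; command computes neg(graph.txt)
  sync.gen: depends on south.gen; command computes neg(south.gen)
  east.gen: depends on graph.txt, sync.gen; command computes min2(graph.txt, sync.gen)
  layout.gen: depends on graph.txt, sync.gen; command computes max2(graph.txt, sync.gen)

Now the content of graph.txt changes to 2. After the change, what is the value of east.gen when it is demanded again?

New value of east.gen: 2.

First evaluation (everything demanded from the output):
  south.gen = neg(0) = 0
  sync.gen = neg(0) = 0
  east.gen = min2(0, 0) = 0

Propagation after the edit:
  south.gen: runs — graph.txt 0->2; result -2.
  sync.gen: runs — south.gen 0->-2; result 2.
  east.gen: runs — graph.txt 0->2; sync.gen 0->2; result 2.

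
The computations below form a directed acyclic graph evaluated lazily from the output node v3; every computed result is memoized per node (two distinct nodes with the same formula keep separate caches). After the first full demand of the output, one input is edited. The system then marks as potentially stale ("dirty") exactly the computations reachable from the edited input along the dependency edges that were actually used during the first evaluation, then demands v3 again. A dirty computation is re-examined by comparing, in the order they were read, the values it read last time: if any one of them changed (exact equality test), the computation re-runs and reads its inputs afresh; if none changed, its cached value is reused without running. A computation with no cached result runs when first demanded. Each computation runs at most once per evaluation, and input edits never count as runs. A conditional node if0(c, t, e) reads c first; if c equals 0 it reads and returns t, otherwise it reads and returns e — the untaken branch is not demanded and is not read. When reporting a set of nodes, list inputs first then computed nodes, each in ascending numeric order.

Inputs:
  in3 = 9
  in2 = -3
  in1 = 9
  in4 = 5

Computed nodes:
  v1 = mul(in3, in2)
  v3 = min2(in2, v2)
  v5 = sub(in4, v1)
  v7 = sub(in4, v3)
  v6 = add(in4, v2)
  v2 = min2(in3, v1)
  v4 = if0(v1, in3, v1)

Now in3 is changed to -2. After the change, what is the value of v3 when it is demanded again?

First demand of the output computes:
  v1 = mul(9, -3) = -27
  v2 = min2(9, -27) = -27
  v3 = min2(-3, -27) = -27

After the edit, cleaning proceeds:
  v1: a read changed (in3 9->-2) — executes, giving 6.
  v2: a read changed (in3 9->-2; v1 -27->6) — executes, giving -2.
  v3: a read changed (v2 -27->-2) — executes, giving -3.

Demanding v3 again yields -3.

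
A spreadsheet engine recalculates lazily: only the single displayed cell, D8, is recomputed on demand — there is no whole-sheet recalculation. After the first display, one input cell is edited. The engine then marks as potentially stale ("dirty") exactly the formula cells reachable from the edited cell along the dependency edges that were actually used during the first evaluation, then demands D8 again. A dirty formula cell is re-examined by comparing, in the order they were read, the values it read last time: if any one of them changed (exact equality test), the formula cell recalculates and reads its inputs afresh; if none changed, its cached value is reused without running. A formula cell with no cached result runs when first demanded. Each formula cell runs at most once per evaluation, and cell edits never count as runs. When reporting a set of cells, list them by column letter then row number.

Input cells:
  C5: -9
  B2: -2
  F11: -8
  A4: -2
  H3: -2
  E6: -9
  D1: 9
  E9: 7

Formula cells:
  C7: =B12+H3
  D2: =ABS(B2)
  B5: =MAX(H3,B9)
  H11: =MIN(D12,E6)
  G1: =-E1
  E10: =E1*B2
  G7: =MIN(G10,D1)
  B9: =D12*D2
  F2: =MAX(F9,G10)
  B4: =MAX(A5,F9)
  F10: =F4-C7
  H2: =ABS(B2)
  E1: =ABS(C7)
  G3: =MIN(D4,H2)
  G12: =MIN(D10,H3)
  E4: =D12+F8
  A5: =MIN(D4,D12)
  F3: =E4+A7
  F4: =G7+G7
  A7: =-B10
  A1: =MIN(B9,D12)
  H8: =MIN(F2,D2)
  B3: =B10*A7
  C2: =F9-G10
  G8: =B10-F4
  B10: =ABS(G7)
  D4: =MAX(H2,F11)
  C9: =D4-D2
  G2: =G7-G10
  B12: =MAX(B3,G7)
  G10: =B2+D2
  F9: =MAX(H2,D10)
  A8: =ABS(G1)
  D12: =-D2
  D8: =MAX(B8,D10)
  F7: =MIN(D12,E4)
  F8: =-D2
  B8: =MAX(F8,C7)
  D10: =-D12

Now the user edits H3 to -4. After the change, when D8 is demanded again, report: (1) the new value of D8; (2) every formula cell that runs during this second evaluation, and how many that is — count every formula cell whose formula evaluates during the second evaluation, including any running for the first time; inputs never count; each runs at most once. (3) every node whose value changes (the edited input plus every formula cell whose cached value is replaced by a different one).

First evaluation (everything demanded from the output):
  D2 = ABS(-2) = 2
  D12 = -(2) = -2
  D10 = -(-2) = 2
  F8 = -(2) = -2
  G10 = -2 + 2 = 0
  G7 = MIN(0, 9) = 0
  B10 = ABS(0) = 0
  A7 = -(0) = 0
  B3 = 0 * 0 = 0
  B12 = MAX(0, 0) = 0
  C7 = 0 + -2 = -2
  B8 = MAX(-2, -2) = -2
  D8 = MAX(-2, 2) = 2

Propagation after the edit:
  C7: runs — H3 -2->-4; result -4.
  B8: runs — C7 -2->-4; result -2 (same value as before).
  D8: checked — values it read are unchanged (B8 unchanged, D10 unchanged); reused cached 2 without running.

Key observation: the change is absorbed at B8 — it re-runs but produces the same value, and the output's value is unchanged.

New value of D8: 2.
Formula cells that run: B8, C7 — 2 in total.
Values that change: C7, H3.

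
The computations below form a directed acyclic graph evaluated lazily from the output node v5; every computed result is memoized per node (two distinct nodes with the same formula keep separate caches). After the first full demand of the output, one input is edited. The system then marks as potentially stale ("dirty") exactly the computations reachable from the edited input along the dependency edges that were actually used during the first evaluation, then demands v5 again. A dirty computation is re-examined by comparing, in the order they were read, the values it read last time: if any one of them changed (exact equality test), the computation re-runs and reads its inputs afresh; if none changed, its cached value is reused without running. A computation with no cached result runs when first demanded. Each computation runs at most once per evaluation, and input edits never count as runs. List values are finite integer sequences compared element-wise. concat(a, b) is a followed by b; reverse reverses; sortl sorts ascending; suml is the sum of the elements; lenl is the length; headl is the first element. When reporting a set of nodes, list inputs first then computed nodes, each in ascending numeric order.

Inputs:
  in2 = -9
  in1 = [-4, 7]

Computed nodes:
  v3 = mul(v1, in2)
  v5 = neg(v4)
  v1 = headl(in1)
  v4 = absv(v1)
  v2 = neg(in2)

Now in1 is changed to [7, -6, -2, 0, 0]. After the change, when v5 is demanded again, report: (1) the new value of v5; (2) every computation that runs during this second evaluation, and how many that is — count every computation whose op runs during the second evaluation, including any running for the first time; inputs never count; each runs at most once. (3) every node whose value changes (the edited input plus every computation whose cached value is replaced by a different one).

Demanding v5 again yields -7.
3 computations run: v1, v4, v5.
The nodes whose values change: in1, v1, v4, v5.

First demand of the output computes:
  v1 = headl([-4, 7]) = -4
  v4 = absv(-4) = 4
  v5 = neg(4) = -4

After the edit, cleaning proceeds:
  v1: a read changed (in1 [-4, 7]->[7, -6, -2, 0, 0]) — executes, giving 7.
  v4: a read changed (v1 -4->7) — executes, giving 7.
  v5: a read changed (v4 4->7) — executes, giving -7.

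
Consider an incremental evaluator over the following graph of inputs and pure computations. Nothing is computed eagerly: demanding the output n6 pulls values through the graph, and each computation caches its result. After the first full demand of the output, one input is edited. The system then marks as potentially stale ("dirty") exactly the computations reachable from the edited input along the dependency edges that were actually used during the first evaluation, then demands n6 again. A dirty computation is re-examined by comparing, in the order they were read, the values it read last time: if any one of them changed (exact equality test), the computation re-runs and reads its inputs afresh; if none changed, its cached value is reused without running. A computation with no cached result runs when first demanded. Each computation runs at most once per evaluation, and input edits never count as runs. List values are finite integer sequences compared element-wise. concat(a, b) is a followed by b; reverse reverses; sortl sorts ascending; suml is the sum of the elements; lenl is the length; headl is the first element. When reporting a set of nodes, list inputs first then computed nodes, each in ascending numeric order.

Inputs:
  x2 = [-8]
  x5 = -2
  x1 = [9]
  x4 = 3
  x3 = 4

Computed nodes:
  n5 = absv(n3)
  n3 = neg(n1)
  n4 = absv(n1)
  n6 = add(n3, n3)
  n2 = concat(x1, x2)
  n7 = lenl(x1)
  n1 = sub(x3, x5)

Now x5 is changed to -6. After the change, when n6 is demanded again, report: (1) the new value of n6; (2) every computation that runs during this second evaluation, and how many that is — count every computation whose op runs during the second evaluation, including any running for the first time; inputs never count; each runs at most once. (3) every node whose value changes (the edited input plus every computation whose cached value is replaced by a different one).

n6 now evaluates to -20.
Run set: n1, n3, n6 (3 run).
Changed values: x5, n1, n3, n6.

Initial pass — values computed on the first demand:
  n1 = sub(4, -2) = 6
  n3 = neg(6) = -6
  n6 = add(-6, -6) = -12

Second demand — change propagation:
  n1: re-runs because x5 -2->-6; new result 10.
  n3: re-runs because n1 6->10; new result -10.
  n6: re-runs because n3 -6->-10; n3 -6->-10; new result -20.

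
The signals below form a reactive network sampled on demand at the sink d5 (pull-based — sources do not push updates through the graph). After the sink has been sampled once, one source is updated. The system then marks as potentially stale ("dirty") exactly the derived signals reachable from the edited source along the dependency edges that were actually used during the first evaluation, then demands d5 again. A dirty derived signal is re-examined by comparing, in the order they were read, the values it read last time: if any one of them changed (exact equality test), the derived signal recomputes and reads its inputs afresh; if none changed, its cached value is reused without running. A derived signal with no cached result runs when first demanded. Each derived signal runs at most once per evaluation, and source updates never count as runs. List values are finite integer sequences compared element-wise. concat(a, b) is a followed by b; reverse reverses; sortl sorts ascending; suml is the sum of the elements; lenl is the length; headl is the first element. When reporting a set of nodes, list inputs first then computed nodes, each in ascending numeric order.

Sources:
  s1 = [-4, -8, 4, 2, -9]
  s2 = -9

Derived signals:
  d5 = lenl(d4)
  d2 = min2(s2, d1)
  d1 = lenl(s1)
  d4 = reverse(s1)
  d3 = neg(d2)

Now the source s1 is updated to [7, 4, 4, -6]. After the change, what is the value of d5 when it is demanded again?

Initial pass — values computed on the first demand:
  d4 = reverse([-4, -8, 4, 2, -9]) = [-9, 2, 4, -8, -4]
  d5 = lenl([-9, 2, 4, -8, -4]) = 5

Second demand — change propagation:
  d4: re-runs because s1 [-4, -8, 4, 2, -9]->[7, 4, 4, -6]; new result [-6, 4, 4, 7].
  d5: re-runs because d4 [-9, 2, 4, -8, -4]->[-6, 4, 4, 7]; new result 4.

d5 now evaluates to 4.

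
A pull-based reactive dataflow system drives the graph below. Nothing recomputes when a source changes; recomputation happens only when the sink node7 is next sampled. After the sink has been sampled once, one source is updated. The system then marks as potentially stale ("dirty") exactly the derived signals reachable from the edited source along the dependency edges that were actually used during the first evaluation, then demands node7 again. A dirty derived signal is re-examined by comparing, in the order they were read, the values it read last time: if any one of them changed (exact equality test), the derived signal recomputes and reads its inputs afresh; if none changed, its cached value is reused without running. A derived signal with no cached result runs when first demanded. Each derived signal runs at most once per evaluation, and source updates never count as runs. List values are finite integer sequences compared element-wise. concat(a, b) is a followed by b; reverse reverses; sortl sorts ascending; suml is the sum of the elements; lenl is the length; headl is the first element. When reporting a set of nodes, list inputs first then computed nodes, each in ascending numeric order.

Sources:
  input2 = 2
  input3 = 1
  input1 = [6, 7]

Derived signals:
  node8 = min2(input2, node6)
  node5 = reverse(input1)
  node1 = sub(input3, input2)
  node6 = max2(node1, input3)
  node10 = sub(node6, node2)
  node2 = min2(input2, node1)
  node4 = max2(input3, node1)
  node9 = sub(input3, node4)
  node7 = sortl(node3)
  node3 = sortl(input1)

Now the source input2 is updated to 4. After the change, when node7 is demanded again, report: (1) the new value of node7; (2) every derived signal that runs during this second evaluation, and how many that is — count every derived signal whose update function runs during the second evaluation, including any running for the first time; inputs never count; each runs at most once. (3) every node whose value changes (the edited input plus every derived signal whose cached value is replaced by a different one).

First evaluation (everything demanded from the output):
  node3 = sortl([6, 7]) = [6, 7]
  node7 = sortl([6, 7]) = [6, 7]

Propagation after the edit:
  input2 feeds no computation that the output demands — nothing is marked dirty and nothing runs.

Key observation: input2 is never demanded by the output, so the edit triggers no recomputation at all.

New value of node7: [6, 7].
Derived signals that run: none — 0 in total.
Values that change: input2.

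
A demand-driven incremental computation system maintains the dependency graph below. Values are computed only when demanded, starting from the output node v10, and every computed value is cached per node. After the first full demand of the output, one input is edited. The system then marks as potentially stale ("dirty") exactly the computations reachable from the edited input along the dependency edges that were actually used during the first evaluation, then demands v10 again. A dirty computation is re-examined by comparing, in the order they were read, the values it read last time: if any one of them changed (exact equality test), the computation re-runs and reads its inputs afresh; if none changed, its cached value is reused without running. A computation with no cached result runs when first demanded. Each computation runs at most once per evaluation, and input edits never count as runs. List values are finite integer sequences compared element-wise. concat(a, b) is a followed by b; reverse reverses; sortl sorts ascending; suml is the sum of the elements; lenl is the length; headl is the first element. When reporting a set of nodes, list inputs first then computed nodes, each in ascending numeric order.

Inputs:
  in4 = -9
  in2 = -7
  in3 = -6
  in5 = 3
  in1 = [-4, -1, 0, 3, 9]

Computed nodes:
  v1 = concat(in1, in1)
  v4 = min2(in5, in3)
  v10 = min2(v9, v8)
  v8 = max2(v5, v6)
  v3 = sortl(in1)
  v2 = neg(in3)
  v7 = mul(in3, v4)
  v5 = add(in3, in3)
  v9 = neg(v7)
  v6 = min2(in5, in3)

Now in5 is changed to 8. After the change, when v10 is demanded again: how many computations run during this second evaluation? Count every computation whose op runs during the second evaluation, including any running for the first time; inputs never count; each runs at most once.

First evaluation (everything demanded from the output):
  v4 = min2(3, -6) = -6
  v5 = add(-6, -6) = -12
  v6 = min2(3, -6) = -6
  v7 = mul(-6, -6) = 36
  v8 = max2(-12, -6) = -6
  v9 = neg(36) = -36
  v10 = min2(-36, -6) = -36

Propagation after the edit:
  v4: runs — in5 3->8; result -6 (same value as before).
  v6: runs — in5 3->8; result -6 (same value as before).
  v7: checked — values it read are unchanged (in3 unchanged, v4 unchanged); reused cached 36 without running.
  v8: checked — values it read are unchanged (v5 unchanged, v6 unchanged); reused cached -6 without running.
  v9: checked — values it read are unchanged (v7 unchanged); reused cached -36 without running.
  v10: checked — values it read are unchanged (v9 unchanged, v8 unchanged); reused cached -36 without running.

Key observation: the cutoff stops propagation at v7 — its inputs' values are unchanged, so it reuses its cache.

Computations that run: v4, v6 — 2 in total.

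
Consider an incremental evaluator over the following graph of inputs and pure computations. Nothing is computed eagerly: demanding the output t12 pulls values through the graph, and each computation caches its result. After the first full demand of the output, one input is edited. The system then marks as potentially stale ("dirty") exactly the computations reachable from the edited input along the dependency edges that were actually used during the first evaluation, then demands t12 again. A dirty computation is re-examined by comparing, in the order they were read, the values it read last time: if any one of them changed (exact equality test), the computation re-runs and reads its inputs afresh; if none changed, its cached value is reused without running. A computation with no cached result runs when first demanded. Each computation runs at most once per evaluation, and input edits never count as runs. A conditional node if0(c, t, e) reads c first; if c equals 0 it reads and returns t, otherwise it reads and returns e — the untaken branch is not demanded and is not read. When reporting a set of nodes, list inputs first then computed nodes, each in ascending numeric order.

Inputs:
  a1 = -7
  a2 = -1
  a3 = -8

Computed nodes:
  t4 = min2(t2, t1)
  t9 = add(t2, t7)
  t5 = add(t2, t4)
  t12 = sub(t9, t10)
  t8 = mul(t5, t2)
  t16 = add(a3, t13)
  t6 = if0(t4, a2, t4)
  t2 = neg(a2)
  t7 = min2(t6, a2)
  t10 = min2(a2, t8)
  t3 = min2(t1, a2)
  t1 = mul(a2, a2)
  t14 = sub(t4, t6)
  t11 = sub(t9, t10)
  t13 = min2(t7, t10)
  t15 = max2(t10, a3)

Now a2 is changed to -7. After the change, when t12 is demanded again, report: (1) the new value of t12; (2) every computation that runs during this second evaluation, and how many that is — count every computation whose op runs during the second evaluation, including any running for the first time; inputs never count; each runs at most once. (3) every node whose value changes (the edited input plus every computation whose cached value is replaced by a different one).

t12 now evaluates to 7.
Run set: t1, t2, t4, t5, t6, t7, t8, t9, t10, t12 (10 run).
Changed values: a2, t1, t2, t4, t5, t6, t7, t8, t10, t12.

Initial pass — values computed on the first demand:
  t1 = mul(-1, -1) = 1
  t2 = neg(-1) = 1
  t4 = min2(1, 1) = 1
  t5 = add(1, 1) = 2
  t6 = if0(t4=1 -> else branch t4) = 1
  t7 = min2(1, -1) = -1
  t8 = mul(2, 1) = 2
  t9 = add(1, -1) = 0
  t10 = min2(-1, 2) = -1
  t12 = sub(0, -1) = 1

Second demand — change propagation:
  t1: re-runs because a2 -1->-7; a2 -1->-7; new result 49.
  t2: re-runs because a2 -1->-7; new result 7.
  t4: re-runs because t2 1->7; t1 1->49; new result 7.
  t5: re-runs because t2 1->7; t4 1->7; new result 14.
  t6: re-runs because t4 1->7; t4 1->7; new result 7.
  t7: re-runs because t6 1->7; a2 -1->-7; new result -7.
  t8: re-runs because t5 2->14; t2 1->7; new result 98.
  t9: re-runs because t2 1->7; t7 -1->-7; new result 0 (unchanged).
  t10: re-runs because a2 -1->-7; t8 2->98; new result -7.
  t12: re-runs because t10 -1->-7; new result 7.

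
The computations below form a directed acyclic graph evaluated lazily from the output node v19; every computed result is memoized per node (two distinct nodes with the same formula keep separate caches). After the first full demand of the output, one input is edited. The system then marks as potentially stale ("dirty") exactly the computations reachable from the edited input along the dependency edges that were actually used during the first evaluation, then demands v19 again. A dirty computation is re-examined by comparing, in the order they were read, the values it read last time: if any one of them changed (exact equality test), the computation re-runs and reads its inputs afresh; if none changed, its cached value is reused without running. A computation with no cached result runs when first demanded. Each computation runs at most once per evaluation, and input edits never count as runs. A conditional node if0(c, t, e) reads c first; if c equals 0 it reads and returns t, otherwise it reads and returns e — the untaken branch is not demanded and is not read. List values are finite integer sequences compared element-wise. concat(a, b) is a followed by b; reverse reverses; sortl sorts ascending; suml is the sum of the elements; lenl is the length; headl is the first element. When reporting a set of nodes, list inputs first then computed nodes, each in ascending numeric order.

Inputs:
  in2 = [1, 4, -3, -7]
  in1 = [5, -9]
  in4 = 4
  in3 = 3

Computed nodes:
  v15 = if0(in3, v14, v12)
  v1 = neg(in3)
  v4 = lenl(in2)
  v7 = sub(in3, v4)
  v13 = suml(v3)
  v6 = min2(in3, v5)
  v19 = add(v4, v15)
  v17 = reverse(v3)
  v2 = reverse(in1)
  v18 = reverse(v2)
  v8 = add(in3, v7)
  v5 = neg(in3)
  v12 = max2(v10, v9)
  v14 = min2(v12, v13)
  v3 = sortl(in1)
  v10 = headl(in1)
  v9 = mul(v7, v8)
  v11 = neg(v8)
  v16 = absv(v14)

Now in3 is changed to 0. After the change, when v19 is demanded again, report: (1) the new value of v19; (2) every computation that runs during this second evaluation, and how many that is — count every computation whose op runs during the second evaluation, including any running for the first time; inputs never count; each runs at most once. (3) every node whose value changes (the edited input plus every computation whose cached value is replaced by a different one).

Demanding v19 again yields 0.
9 computations run: v3, v7, v8, v9, v12, v13, v14, v15, v19.
The nodes whose values change: in3, v7, v8, v9, v12, v15, v19.
Note the branch switch — v3, v13, v14 had no cache and run now for the first time.

First demand of the output computes:
  v4 = lenl([1, 4, -3, -7]) = 4
  v7 = sub(3, 4) = -1
  v8 = add(3, -1) = 2
  v9 = mul(-1, 2) = -2
  v10 = headl([5, -9]) = 5
  v12 = max2(5, -2) = 5
  v15 = if0(in3=3 -> else branch v12) = 5
  v19 = add(4, 5) = 9

After the edit, cleaning proceeds:
  v3: had never run; runs now, result [-9, 5].
  v7: a read changed (in3 3->0) — executes, giving -4.
  v8: a read changed (in3 3->0; v7 -1->-4) — executes, giving -4.
  v9: a read changed (v7 -1->-4; v8 2->-4) — executes, giving 16.
  v12: a read changed (v9 -2->16) — executes, giving 16.
  v13: had never run; runs now, result -4.
  v14: had never run; runs now, result -4.
  v15: a read changed (in3 3->0; v12 5->16) — executes, giving -4.
  v19: a read changed (v15 5->-4) — executes, giving 0.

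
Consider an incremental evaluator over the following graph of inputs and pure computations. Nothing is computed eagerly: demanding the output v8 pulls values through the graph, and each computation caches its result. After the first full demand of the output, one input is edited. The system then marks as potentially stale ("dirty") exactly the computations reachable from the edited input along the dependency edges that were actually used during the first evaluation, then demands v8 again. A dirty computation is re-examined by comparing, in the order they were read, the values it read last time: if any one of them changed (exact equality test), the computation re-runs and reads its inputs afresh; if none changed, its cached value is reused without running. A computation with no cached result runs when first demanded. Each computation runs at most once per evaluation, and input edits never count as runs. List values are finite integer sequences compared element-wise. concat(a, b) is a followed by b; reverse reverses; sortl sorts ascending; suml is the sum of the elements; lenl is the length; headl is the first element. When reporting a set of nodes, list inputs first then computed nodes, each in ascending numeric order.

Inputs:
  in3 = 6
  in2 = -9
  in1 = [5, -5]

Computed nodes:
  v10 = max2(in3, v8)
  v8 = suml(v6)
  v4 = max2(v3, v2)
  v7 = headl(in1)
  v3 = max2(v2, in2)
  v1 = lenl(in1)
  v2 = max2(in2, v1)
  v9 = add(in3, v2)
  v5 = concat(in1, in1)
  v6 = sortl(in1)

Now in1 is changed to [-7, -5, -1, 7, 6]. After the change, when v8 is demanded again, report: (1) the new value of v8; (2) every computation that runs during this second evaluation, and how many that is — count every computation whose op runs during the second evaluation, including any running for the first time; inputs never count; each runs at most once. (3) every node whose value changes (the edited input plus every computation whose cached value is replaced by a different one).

v8 now evaluates to 0.
Run set: v6, v8 (2 run).
Changed values: in1, v6.

Initial pass — values computed on the first demand:
  v6 = sortl([5, -5]) = [-5, 5]
  v8 = suml([-5, 5]) = 0

Second demand — change propagation:
  v6: re-runs because in1 [5, -5]->[-7, -5, -1, 7, 6]; new result [-7, -5, -1, 6, 7].
  v8: re-runs because v6 [-5, 5]->[-7, -5, -1, 6, 7]; new result 0 (unchanged).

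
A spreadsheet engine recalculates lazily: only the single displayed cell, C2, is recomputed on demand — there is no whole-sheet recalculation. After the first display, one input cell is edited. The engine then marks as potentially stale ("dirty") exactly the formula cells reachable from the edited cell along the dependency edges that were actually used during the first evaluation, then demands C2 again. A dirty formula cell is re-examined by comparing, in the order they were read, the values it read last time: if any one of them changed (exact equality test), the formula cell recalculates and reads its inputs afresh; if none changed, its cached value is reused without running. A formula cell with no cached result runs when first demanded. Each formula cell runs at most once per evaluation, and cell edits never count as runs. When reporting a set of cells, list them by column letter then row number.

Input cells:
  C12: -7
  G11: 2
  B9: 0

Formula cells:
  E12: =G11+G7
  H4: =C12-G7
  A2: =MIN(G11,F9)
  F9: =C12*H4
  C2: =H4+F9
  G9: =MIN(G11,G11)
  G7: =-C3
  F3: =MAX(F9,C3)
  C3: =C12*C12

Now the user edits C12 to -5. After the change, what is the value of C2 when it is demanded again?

New value of C2: -80.

First evaluation (everything demanded from the output):
  C3 = -7 * -7 = 49
  G7 = -(49) = -49
  H4 = -7 - -49 = 42
  F9 = -7 * 42 = -294
  C2 = 42 + -294 = -252

Propagation after the edit:
  C3: runs — C12 -7->-5; C12 -7->-5; result 25.
  G7: runs — C3 49->25; result -25.
  H4: runs — C12 -7->-5; G7 -49->-25; result 20.
  F9: runs — C12 -7->-5; H4 42->20; result -100.
  C2: runs — H4 42->20; F9 -294->-100; result -80.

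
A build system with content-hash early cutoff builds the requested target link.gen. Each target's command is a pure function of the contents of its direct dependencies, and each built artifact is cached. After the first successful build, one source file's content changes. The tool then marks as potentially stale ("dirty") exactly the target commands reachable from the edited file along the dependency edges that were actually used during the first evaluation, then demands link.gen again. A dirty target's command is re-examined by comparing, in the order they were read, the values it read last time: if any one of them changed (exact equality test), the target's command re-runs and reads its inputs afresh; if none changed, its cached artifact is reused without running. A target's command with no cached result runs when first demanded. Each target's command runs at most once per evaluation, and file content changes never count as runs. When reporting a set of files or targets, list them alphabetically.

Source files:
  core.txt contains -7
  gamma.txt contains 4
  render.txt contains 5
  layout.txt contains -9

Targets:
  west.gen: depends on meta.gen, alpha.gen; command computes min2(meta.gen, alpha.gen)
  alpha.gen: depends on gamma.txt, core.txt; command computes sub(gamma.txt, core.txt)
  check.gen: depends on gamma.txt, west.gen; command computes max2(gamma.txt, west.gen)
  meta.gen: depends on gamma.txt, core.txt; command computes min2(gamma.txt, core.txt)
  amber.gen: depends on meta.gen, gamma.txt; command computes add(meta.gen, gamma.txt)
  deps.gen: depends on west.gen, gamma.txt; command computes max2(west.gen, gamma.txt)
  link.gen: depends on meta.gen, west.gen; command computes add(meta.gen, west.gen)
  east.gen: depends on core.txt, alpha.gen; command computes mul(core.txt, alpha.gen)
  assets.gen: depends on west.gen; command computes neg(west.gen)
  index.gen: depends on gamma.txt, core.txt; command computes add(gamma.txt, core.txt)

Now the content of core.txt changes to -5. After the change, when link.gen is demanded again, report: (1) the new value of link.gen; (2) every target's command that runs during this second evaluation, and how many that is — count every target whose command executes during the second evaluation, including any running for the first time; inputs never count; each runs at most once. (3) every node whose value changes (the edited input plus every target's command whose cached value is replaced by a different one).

New value of link.gen: -10.
Target commands that run: alpha.gen, link.gen, meta.gen, west.gen — 4 in total.
Values that change: alpha.gen, core.txt, link.gen, meta.gen, west.gen.

First evaluation (everything demanded from the output):
  alpha.gen = sub(4, -7) = 11
  meta.gen = min2(4, -7) = -7
  west.gen = min2(-7, 11) = -7
  link.gen = add(-7, -7) = -14

Propagation after the edit:
  alpha.gen: runs — core.txt -7->-5; result 9.
  meta.gen: runs — core.txt -7->-5; result -5.
  west.gen: runs — meta.gen -7->-5; alpha.gen 11->9; result -5.
  link.gen: runs — meta.gen -7->-5; west.gen -7->-5; result -10.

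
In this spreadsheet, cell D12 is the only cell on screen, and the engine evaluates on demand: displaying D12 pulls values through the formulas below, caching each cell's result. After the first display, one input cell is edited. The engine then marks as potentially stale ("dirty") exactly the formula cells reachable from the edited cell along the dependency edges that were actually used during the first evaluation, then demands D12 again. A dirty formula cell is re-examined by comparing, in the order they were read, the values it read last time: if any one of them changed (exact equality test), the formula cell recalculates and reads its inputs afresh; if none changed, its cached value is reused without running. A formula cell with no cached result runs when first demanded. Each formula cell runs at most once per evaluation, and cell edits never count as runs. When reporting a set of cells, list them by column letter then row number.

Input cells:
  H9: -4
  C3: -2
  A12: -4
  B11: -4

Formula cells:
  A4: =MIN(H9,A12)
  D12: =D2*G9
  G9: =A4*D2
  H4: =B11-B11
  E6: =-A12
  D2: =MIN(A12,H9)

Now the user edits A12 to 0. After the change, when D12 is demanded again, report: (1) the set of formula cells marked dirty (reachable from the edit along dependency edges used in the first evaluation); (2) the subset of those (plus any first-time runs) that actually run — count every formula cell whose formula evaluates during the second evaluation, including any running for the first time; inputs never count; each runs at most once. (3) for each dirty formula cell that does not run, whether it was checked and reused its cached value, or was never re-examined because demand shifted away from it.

Initial pass — values computed on the first demand:
  A4 = MIN(-4, -4) = -4
  D2 = MIN(-4, -4) = -4
  G9 = -4 * -4 = 16
  D12 = -4 * 16 = -64

Second demand — change propagation:
  A4: re-runs because A12 -4->0; new result -4 (unchanged).
  D2: re-runs because A12 -4->0; new result -4 (unchanged).
  G9: re-examined; everything it read last time is the same (A4 unchanged, D2 unchanged) — cache 16 kept, no run.
  D12: re-examined; everything it read last time is the same (D2 unchanged, G9 unchanged) — cache -64 kept, no run.

The important point: at G9 every value read last time is unchanged, so the dirty flag clears without a run.

Dirty set: A4, D2, D12, G9.
Run set: A4, D2 (2 run).
Re-examined without running (cache reused): D12, G9.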